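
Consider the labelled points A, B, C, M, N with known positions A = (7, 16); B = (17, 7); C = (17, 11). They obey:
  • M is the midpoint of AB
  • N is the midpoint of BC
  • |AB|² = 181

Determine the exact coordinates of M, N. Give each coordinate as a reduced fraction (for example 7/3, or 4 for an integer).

M = (12, 23/2)
N = (17, 9)

1. M_x = 12  [2·M = A+B = (7, 16)+(17, 7)]
2. M_y = 23/2  [2·M = A+B = (7, 16)+(17, 7)]
   so M = (12, 23/2)
3. N_x = 17  [2·N = B+C = (17, 7)+(17, 11)]
4. N_y = 9  [2·N = B+C = (17, 7)+(17, 11)]
   so N = (17, 9)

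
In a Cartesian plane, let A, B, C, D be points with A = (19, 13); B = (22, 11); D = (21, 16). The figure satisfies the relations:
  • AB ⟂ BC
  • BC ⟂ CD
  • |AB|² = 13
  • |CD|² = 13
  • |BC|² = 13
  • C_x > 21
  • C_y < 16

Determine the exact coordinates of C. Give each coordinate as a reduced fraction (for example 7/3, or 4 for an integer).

C = (24, 14)

1. C_x = 24  [[AB ⟂ BC ⇒ 3x-2y-44=0] ∩ [|C−(21, 16)|²=13]]
2. C_y = 14  [[AB ⟂ BC ⇒ 3x-2y-44=0] ∩ [|C−(21, 16)|²=13]]
   so C = (24, 14)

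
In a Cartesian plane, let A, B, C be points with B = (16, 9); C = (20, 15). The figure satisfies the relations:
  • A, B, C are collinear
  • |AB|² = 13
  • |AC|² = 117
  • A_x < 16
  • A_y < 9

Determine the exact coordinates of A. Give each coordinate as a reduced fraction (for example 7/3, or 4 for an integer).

1. A_x = 14  [[A, B, C are collinear ⇒ -6x+4y+60=0] ∩ [|A−(16, 9)|²=13]]
2. A_y = 6  [[A, B, C are collinear ⇒ -6x+4y+60=0] ∩ [|A−(16, 9)|²=13]]
   so A = (14, 6)

A = (14, 6)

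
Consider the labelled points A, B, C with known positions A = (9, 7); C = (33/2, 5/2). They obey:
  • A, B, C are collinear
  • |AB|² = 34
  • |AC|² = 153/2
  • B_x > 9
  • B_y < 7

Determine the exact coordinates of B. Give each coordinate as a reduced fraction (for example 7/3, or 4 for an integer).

1. B_x = 14  [[A, B, C are collinear ⇒ -9/2x-15/2y+93=0] ∩ [|B−(9, 7)|²=34]]
2. B_y = 4  [[A, B, C are collinear ⇒ -9/2x-15/2y+93=0] ∩ [|B−(9, 7)|²=34]]
   so B = (14, 4)

B = (14, 4)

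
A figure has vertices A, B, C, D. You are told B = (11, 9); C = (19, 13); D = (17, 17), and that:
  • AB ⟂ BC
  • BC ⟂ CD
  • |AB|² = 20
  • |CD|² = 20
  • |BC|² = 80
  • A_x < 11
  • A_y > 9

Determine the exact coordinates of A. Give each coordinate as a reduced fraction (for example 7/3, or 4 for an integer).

A = (9, 13)

1. A_x = 9  [[AB ⟂ BC ⇒ -8x-4y+124=0] ∩ [|A−(11, 9)|²=20]]
2. A_y = 13  [[AB ⟂ BC ⇒ -8x-4y+124=0] ∩ [|A−(11, 9)|²=20]]
   so A = (9, 13)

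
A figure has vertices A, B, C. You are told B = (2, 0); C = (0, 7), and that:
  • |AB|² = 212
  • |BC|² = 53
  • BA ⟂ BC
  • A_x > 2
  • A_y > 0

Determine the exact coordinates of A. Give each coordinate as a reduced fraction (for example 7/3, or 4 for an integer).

1. A_x = 16  [[BA ⟂ BC ⇒ -2x+7y+4=0] ∩ [|A−(2, 0)|²=212]]
2. A_y = 4  [[BA ⟂ BC ⇒ -2x+7y+4=0] ∩ [|A−(2, 0)|²=212]]
   so A = (16, 4)

A = (16, 4)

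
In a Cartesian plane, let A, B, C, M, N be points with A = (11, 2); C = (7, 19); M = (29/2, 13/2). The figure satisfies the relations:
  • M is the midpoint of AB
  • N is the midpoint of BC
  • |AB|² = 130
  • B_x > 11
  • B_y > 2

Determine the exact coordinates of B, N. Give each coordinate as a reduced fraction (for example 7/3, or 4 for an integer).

B = (18, 11)
N = (25/2, 15)

1. B_x = 18  [B = 2·M−A = 2·(29/2, 13/2)−(11, 2)]
2. B_y = 11  [B = 2·M−A = 2·(29/2, 13/2)−(11, 2)]
   so B = (18, 11)
3. N_x = 25/2  [2·N = B+C = (18, 11)+(7, 19)]
4. N_y = 15  [2·N = B+C = (18, 11)+(7, 19)]
   so N = (25/2, 15)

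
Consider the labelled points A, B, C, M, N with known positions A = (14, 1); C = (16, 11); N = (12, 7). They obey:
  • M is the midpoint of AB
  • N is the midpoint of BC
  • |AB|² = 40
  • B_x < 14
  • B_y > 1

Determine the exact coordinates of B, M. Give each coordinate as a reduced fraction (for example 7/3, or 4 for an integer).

B = (8, 3)
M = (11, 2)

1. B_x = 8  [B = 2·N−C = 2·(12, 7)−(16, 11)]
2. B_y = 3  [B = 2·N−C = 2·(12, 7)−(16, 11)]
   so B = (8, 3)
3. M_x = 11  [2·M = A+B = (14, 1)+(8, 3)]
4. M_y = 2  [2·M = A+B = (14, 1)+(8, 3)]
   so M = (11, 2)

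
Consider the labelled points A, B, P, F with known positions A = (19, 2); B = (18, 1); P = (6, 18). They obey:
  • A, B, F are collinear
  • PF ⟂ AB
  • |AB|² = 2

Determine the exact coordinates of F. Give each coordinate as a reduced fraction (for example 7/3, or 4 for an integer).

F = (41/2, 7/2)

1. F_x = 41/2  [[A, B, F are collinear ⇒ 1x-1y-17=0] ∩ [PF ⟂ AB ⇒ -1x-1y+24=0]]
2. F_y = 7/2  [[A, B, F are collinear ⇒ 1x-1y-17=0] ∩ [PF ⟂ AB ⇒ -1x-1y+24=0]]
   so F = (41/2, 7/2)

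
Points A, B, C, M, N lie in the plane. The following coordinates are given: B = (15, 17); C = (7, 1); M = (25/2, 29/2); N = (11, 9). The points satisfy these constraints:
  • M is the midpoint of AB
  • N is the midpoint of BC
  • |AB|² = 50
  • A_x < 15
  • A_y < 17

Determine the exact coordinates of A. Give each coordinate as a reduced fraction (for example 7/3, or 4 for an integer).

A = (10, 12)

1. A_x = 10  [A = 2·M−B = 2·(25/2, 29/2)−(15, 17)]
2. A_y = 12  [A = 2·M−B = 2·(25/2, 29/2)−(15, 17)]
   so A = (10, 12)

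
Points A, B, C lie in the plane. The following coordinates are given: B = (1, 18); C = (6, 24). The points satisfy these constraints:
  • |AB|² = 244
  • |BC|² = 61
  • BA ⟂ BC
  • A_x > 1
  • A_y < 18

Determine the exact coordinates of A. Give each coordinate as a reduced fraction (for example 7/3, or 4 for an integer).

1. A_x = 13  [[BA ⟂ BC ⇒ 5x+6y-113=0] ∩ [|A−(1, 18)|²=244]]
2. A_y = 8  [[BA ⟂ BC ⇒ 5x+6y-113=0] ∩ [|A−(1, 18)|²=244]]
   so A = (13, 8)

A = (13, 8)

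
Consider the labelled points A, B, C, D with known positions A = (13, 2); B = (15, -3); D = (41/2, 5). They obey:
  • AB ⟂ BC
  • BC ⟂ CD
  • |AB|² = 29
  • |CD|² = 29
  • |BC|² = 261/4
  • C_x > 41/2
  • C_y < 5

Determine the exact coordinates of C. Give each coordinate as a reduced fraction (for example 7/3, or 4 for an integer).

1. C_x = 45/2  [[AB ⟂ BC ⇒ 2x-5y-45=0] ∩ [|C−(41/2, 5)|²=29]]
2. C_y = 0  [[AB ⟂ BC ⇒ 2x-5y-45=0] ∩ [|C−(41/2, 5)|²=29]]
   so C = (45/2, 0)

C = (45/2, 0)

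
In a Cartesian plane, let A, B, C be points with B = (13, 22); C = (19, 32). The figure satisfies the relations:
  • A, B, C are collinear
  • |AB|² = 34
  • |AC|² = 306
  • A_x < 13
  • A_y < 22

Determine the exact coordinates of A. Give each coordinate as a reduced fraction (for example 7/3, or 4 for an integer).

A = (10, 17)

1. A_x = 10  [[A, B, C are collinear ⇒ -10x+6y-2=0] ∩ [|A−(13, 22)|²=34]]
2. A_y = 17  [[A, B, C are collinear ⇒ -10x+6y-2=0] ∩ [|A−(13, 22)|²=34]]
   so A = (10, 17)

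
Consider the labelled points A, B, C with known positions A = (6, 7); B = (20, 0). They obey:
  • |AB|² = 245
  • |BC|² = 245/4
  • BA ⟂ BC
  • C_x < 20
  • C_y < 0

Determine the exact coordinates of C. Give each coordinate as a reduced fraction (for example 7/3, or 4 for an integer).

C = (33/2, -7)

1. C_x = 33/2  [[BA ⟂ BC ⇒ -14x+7y+280=0] ∩ [|C−(20, 0)|²=245/4]]
2. C_y = -7  [[BA ⟂ BC ⇒ -14x+7y+280=0] ∩ [|C−(20, 0)|²=245/4]]
   so C = (33/2, -7)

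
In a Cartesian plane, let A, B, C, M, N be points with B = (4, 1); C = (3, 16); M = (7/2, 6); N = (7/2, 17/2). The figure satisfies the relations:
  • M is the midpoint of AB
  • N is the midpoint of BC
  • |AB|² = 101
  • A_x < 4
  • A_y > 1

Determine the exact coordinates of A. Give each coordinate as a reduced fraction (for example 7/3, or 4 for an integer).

A = (3, 11)

1. A_x = 3  [A = 2·M−B = 2·(7/2, 6)−(4, 1)]
2. A_y = 11  [A = 2·M−B = 2·(7/2, 6)−(4, 1)]
   so A = (3, 11)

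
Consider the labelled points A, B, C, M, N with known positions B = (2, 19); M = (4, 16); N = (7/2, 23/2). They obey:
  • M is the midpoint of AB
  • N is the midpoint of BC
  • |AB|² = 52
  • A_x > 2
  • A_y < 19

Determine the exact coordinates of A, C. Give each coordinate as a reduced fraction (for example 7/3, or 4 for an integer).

1. A_x = 6  [A = 2·M−B = 2·(4, 16)−(2, 19)]
2. A_y = 13  [A = 2·M−B = 2·(4, 16)−(2, 19)]
   so A = (6, 13)
3. C_x = 5  [C = 2·N−B = 2·(7/2, 23/2)−(2, 19)]
4. C_y = 4  [C = 2·N−B = 2·(7/2, 23/2)−(2, 19)]
   so C = (5, 4)

A = (6, 13)
C = (5, 4)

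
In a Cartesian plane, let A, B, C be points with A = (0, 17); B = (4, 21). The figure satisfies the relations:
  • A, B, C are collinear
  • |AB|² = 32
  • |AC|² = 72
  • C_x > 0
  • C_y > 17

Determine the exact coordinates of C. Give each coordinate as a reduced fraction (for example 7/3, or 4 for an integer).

1. C_x = 6  [[A, B, C are collinear ⇒ -4x+4y-68=0] ∩ [|C−(0, 17)|²=72]]
2. C_y = 23  [[A, B, C are collinear ⇒ -4x+4y-68=0] ∩ [|C−(0, 17)|²=72]]
   so C = (6, 23)

C = (6, 23)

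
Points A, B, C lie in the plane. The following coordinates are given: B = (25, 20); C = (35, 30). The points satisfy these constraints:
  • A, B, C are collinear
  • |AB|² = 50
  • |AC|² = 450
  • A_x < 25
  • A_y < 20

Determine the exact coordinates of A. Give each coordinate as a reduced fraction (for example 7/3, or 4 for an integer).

1. A_x = 20  [[A, B, C are collinear ⇒ -10x+10y+50=0] ∩ [|A−(25, 20)|²=50]]
2. A_y = 15  [[A, B, C are collinear ⇒ -10x+10y+50=0] ∩ [|A−(25, 20)|²=50]]
   so A = (20, 15)

A = (20, 15)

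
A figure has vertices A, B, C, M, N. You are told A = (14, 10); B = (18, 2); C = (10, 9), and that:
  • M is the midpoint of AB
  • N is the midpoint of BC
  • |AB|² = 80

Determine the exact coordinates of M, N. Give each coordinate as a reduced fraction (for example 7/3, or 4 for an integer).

1. M_x = 16  [2·M = A+B = (14, 10)+(18, 2)]
2. M_y = 6  [2·M = A+B = (14, 10)+(18, 2)]
   so M = (16, 6)
3. N_x = 14  [2·N = B+C = (18, 2)+(10, 9)]
4. N_y = 11/2  [2·N = B+C = (18, 2)+(10, 9)]
   so N = (14, 11/2)

M = (16, 6)
N = (14, 11/2)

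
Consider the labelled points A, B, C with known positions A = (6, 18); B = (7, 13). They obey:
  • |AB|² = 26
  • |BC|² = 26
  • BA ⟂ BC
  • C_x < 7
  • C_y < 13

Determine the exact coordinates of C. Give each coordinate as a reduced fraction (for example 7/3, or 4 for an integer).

1. C_x = 2  [[BA ⟂ BC ⇒ -1x+5y-58=0] ∩ [|C−(7, 13)|²=26]]
2. C_y = 12  [[BA ⟂ BC ⇒ -1x+5y-58=0] ∩ [|C−(7, 13)|²=26]]
   so C = (2, 12)

C = (2, 12)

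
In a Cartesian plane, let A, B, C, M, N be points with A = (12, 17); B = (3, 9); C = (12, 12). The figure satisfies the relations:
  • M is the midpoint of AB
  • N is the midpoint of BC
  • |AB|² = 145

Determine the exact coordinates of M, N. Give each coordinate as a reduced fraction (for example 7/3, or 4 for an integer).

1. M_x = 15/2  [2·M = A+B = (12, 17)+(3, 9)]
2. M_y = 13  [2·M = A+B = (12, 17)+(3, 9)]
   so M = (15/2, 13)
3. N_x = 15/2  [2·N = B+C = (3, 9)+(12, 12)]
4. N_y = 21/2  [2·N = B+C = (3, 9)+(12, 12)]
   so N = (15/2, 21/2)

M = (15/2, 13)
N = (15/2, 21/2)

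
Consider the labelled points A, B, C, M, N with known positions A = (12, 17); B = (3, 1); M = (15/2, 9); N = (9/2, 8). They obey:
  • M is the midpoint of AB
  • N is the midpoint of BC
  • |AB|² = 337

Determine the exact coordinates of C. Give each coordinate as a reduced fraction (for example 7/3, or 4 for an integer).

C = (6, 15)

1. C_x = 6  [C = 2·N−B = 2·(9/2, 8)−(3, 1)]
2. C_y = 15  [C = 2·N−B = 2·(9/2, 8)−(3, 1)]
   so C = (6, 15)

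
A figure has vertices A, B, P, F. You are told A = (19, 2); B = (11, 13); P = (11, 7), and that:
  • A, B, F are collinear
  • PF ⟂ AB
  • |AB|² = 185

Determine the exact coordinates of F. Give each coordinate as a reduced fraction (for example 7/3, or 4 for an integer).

F = (2563/185, 1679/185)

1. F_x = 2563/185  [[A, B, F are collinear ⇒ -11x-8y+225=0] ∩ [PF ⟂ AB ⇒ -8x+11y+11=0]]
2. F_y = 1679/185  [[A, B, F are collinear ⇒ -11x-8y+225=0] ∩ [PF ⟂ AB ⇒ -8x+11y+11=0]]
   so F = (2563/185, 1679/185)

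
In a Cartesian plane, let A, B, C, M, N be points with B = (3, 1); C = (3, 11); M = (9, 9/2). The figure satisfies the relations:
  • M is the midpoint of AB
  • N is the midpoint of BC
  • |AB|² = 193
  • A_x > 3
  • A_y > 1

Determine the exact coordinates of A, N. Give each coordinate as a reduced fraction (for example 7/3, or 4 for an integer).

1. A_x = 15  [A = 2·M−B = 2·(9, 9/2)−(3, 1)]
2. A_y = 8  [A = 2·M−B = 2·(9, 9/2)−(3, 1)]
   so A = (15, 8)
3. N_x = 3  [2·N = B+C = (3, 1)+(3, 11)]
4. N_y = 6  [2·N = B+C = (3, 1)+(3, 11)]
   so N = (3, 6)

A = (15, 8)
N = (3, 6)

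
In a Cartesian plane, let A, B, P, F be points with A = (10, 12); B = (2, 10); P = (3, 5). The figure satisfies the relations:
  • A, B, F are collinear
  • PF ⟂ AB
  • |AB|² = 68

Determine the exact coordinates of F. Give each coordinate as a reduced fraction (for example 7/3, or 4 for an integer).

1. F_x = 30/17  [[A, B, F are collinear ⇒ 2x-8y+76=0] ∩ [PF ⟂ AB ⇒ -8x-2y+34=0]]
2. F_y = 169/17  [[A, B, F are collinear ⇒ 2x-8y+76=0] ∩ [PF ⟂ AB ⇒ -8x-2y+34=0]]
   so F = (30/17, 169/17)

F = (30/17, 169/17)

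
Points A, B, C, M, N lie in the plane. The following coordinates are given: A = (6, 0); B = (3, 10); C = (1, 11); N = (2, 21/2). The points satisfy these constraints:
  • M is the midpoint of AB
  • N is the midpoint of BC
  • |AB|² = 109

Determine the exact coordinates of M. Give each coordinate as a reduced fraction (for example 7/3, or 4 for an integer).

M = (9/2, 5)

1. M_x = 9/2  [2·M = A+B = (6, 0)+(3, 10)]
2. M_y = 5  [2·M = A+B = (6, 0)+(3, 10)]
   so M = (9/2, 5)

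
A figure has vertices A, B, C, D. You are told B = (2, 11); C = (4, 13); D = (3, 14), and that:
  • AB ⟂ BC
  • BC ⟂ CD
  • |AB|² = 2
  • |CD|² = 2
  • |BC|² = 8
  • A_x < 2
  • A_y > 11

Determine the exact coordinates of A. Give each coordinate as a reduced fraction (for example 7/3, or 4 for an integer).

A = (1, 12)

1. A_x = 1  [[AB ⟂ BC ⇒ -2x-2y+26=0] ∩ [|A−(2, 11)|²=2]]
2. A_y = 12  [[AB ⟂ BC ⇒ -2x-2y+26=0] ∩ [|A−(2, 11)|²=2]]
   so A = (1, 12)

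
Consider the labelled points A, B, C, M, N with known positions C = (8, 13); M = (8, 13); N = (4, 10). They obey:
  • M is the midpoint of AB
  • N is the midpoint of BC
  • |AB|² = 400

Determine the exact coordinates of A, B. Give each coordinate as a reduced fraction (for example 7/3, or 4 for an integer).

A = (16, 19)
B = (0, 7)

1. B_x = 0  [B = 2·N−C = 2·(4, 10)−(8, 13)]
2. B_y = 7  [B = 2·N−C = 2·(4, 10)−(8, 13)]
   so B = (0, 7)
3. A_x = 16  [A = 2·M−B = 2·(8, 13)−(0, 7)]
4. A_y = 19  [A = 2·M−B = 2·(8, 13)−(0, 7)]
   so A = (16, 19)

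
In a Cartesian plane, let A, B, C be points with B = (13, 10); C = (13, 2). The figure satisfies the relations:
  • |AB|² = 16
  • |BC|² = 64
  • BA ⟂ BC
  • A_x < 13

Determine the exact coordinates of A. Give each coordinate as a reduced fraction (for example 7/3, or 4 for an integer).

A = (9, 10)

1. A_x = 9  [[BA ⟂ BC ⇒ -8y+80=0] ∩ [|A−(13, 10)|²=16]]
2. A_y = 10  [[BA ⟂ BC ⇒ -8y+80=0] ∩ [|A−(13, 10)|²=16]]
   so A = (9, 10)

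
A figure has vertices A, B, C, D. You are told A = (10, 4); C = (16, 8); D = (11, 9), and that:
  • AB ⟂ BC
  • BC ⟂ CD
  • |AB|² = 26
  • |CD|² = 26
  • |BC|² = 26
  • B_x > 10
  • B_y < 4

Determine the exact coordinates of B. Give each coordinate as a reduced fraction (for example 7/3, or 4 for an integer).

1. B_x = 15  [[BC ⟂ CD ⇒ 5x-1y-72=0] ∩ [|B−(10, 4)|²=26]]
2. B_y = 3  [[BC ⟂ CD ⇒ 5x-1y-72=0] ∩ [|B−(10, 4)|²=26]]
   so B = (15, 3)

B = (15, 3)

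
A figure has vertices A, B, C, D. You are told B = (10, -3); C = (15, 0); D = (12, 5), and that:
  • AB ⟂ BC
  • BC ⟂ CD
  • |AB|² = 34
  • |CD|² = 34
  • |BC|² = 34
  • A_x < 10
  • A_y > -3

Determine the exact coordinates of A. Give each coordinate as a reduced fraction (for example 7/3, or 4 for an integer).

1. A_x = 7  [[AB ⟂ BC ⇒ -5x-3y+41=0] ∩ [|A−(10, -3)|²=34]]
2. A_y = 2  [[AB ⟂ BC ⇒ -5x-3y+41=0] ∩ [|A−(10, -3)|²=34]]
   so A = (7, 2)

A = (7, 2)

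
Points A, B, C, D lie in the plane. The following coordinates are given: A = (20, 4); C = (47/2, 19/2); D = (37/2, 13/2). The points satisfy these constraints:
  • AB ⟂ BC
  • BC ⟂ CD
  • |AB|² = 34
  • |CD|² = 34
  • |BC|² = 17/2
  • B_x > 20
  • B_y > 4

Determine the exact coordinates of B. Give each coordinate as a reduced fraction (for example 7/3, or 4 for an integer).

B = (25, 7)

1. B_x = 25  [[BC ⟂ CD ⇒ 5x+3y-146=0] ∩ [|B−(20, 4)|²=34]]
2. B_y = 7  [[BC ⟂ CD ⇒ 5x+3y-146=0] ∩ [|B−(20, 4)|²=34]]
   so B = (25, 7)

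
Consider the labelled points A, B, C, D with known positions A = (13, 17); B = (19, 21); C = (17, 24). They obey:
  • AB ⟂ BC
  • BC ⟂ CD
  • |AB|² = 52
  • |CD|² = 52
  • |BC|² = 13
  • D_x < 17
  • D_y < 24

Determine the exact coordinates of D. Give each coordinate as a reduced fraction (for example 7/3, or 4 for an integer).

D = (11, 20)

1. D_x = 11  [[BC ⟂ CD ⇒ -2x+3y-38=0] ∩ [|D−(17, 24)|²=52]]
2. D_y = 20  [[BC ⟂ CD ⇒ -2x+3y-38=0] ∩ [|D−(17, 24)|²=52]]
   so D = (11, 20)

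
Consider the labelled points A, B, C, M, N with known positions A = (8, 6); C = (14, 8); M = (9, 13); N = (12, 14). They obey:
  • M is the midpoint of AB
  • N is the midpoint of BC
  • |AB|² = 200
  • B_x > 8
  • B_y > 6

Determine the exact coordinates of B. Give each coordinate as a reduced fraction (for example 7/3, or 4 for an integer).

1. B_x = 10  [B = 2·M−A = 2·(9, 13)−(8, 6)]
2. B_y = 20  [B = 2·M−A = 2·(9, 13)−(8, 6)]
   so B = (10, 20)

B = (10, 20)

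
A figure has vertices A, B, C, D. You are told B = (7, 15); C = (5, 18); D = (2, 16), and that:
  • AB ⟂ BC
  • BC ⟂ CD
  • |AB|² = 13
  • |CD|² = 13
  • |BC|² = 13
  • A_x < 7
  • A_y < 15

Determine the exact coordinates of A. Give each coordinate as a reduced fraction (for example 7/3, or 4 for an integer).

A = (4, 13)

1. A_x = 4  [[AB ⟂ BC ⇒ 2x-3y+31=0] ∩ [|A−(7, 15)|²=13]]
2. A_y = 13  [[AB ⟂ BC ⇒ 2x-3y+31=0] ∩ [|A−(7, 15)|²=13]]
   so A = (4, 13)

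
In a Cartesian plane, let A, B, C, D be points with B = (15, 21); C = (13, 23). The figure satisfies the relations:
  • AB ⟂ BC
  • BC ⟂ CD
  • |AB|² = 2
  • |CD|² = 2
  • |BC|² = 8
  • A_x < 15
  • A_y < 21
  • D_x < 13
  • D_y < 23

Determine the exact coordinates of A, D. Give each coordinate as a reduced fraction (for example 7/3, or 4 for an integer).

1. A_x = 14  [[AB ⟂ BC ⇒ 2x-2y+12=0] ∩ [|A−(15, 21)|²=2]]
2. A_y = 20  [[AB ⟂ BC ⇒ 2x-2y+12=0] ∩ [|A−(15, 21)|²=2]]
   so A = (14, 20)
3. D_x = 12  [[BC ⟂ CD ⇒ -2x+2y-20=0] ∩ [|D−(13, 23)|²=2]]
4. D_y = 22  [[BC ⟂ CD ⇒ -2x+2y-20=0] ∩ [|D−(13, 23)|²=2]]
   so D = (12, 22)

A = (14, 20)
D = (12, 22)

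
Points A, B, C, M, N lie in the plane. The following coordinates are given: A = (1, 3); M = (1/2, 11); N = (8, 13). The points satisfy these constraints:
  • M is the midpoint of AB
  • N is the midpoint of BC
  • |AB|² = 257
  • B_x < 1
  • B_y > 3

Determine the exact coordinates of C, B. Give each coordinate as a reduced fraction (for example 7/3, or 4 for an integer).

C = (16, 7)
B = (0, 19)

1. B_x = 0  [B = 2·M−A = 2·(1/2, 11)−(1, 3)]
2. B_y = 19  [B = 2·M−A = 2·(1/2, 11)−(1, 3)]
   so B = (0, 19)
3. C_x = 16  [C = 2·N−B = 2·(8, 13)−(0, 19)]
4. C_y = 7  [C = 2·N−B = 2·(8, 13)−(0, 19)]
   so C = (16, 7)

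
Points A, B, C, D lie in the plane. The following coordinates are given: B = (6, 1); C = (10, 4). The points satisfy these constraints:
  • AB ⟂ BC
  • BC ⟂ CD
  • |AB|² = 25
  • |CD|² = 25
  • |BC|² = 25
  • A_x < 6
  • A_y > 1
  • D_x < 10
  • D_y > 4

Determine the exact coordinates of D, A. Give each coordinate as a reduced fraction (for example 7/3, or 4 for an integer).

1. D_x = 7  [[BC ⟂ CD ⇒ 4x+3y-52=0] ∩ [|D−(10, 4)|²=25]]
2. D_y = 8  [[BC ⟂ CD ⇒ 4x+3y-52=0] ∩ [|D−(10, 4)|²=25]]
   so D = (7, 8)
3. A_x = 3  [[AB ⟂ BC ⇒ -4x-3y+27=0] ∩ [|A−(6, 1)|²=25]]
4. A_y = 5  [[AB ⟂ BC ⇒ -4x-3y+27=0] ∩ [|A−(6, 1)|²=25]]
   so A = (3, 5)

D = (7, 8)
A = (3, 5)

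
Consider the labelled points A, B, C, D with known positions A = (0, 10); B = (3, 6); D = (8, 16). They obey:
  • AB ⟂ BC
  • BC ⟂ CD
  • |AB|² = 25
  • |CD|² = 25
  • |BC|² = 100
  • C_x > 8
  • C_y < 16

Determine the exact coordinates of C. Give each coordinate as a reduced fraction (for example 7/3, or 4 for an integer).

1. C_x = 11  [[AB ⟂ BC ⇒ 3x-4y+15=0] ∩ [|C−(8, 16)|²=25]]
2. C_y = 12  [[AB ⟂ BC ⇒ 3x-4y+15=0] ∩ [|C−(8, 16)|²=25]]
   so C = (11, 12)

C = (11, 12)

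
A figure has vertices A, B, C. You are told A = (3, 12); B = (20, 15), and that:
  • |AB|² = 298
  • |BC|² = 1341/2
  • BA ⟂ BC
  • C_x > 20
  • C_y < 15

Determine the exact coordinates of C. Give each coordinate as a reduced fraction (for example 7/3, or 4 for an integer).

1. C_x = 49/2  [[BA ⟂ BC ⇒ -17x-3y+385=0] ∩ [|C−(20, 15)|²=1341/2]]
2. C_y = -21/2  [[BA ⟂ BC ⇒ -17x-3y+385=0] ∩ [|C−(20, 15)|²=1341/2]]
   so C = (49/2, -21/2)

C = (49/2, -21/2)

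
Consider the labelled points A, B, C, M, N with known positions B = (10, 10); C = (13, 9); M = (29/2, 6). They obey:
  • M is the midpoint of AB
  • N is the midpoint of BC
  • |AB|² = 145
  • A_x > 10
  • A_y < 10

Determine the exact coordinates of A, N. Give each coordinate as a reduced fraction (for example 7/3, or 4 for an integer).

1. A_x = 19  [A = 2·M−B = 2·(29/2, 6)−(10, 10)]
2. A_y = 2  [A = 2·M−B = 2·(29/2, 6)−(10, 10)]
   so A = (19, 2)
3. N_x = 23/2  [2·N = B+C = (10, 10)+(13, 9)]
4. N_y = 19/2  [2·N = B+C = (10, 10)+(13, 9)]
   so N = (23/2, 19/2)

A = (19, 2)
N = (23/2, 19/2)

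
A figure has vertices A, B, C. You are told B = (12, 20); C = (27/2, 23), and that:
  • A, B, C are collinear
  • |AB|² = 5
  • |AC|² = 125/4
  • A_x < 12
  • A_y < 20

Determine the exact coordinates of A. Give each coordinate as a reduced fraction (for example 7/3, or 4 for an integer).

1. A_x = 11  [[A, B, C are collinear ⇒ -3x+3/2y+6=0] ∩ [|A−(12, 20)|²=5]]
2. A_y = 18  [[A, B, C are collinear ⇒ -3x+3/2y+6=0] ∩ [|A−(12, 20)|²=5]]
   so A = (11, 18)

A = (11, 18)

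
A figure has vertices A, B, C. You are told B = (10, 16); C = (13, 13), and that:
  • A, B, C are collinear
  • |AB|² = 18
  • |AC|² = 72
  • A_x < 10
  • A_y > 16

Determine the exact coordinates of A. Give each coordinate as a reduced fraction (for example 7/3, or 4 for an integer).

1. A_x = 7  [[A, B, C are collinear ⇒ 3x+3y-78=0] ∩ [|A−(10, 16)|²=18]]
2. A_y = 19  [[A, B, C are collinear ⇒ 3x+3y-78=0] ∩ [|A−(10, 16)|²=18]]
   so A = (7, 19)

A = (7, 19)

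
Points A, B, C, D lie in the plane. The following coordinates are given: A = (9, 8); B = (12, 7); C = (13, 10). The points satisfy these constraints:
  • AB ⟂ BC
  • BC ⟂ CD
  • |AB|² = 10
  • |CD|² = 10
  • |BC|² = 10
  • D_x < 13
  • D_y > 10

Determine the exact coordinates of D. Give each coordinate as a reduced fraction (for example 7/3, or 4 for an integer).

1. D_x = 10  [[BC ⟂ CD ⇒ 1x+3y-43=0] ∩ [|D−(13, 10)|²=10]]
2. D_y = 11  [[BC ⟂ CD ⇒ 1x+3y-43=0] ∩ [|D−(13, 10)|²=10]]
   so D = (10, 11)

D = (10, 11)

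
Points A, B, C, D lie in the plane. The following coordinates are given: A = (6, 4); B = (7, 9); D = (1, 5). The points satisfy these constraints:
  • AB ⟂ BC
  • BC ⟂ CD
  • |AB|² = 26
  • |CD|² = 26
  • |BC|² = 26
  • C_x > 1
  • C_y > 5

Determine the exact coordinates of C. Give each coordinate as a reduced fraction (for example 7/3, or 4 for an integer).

1. C_x = 2  [[AB ⟂ BC ⇒ 1x+5y-52=0] ∩ [|C−(1, 5)|²=26]]
2. C_y = 10  [[AB ⟂ BC ⇒ 1x+5y-52=0] ∩ [|C−(1, 5)|²=26]]
   so C = (2, 10)

C = (2, 10)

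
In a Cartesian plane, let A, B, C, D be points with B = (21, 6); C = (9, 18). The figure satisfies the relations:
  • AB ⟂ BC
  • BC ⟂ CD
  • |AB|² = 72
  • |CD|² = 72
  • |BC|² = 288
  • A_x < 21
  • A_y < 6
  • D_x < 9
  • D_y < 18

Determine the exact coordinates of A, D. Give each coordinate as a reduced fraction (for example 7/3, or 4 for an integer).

1. A_x = 15  [[AB ⟂ BC ⇒ 12x-12y-180=0] ∩ [|A−(21, 6)|²=72]]
2. A_y = 0  [[AB ⟂ BC ⇒ 12x-12y-180=0] ∩ [|A−(21, 6)|²=72]]
   so A = (15, 0)
3. D_x = 3  [[BC ⟂ CD ⇒ -12x+12y-108=0] ∩ [|D−(9, 18)|²=72]]
4. D_y = 12  [[BC ⟂ CD ⇒ -12x+12y-108=0] ∩ [|D−(9, 18)|²=72]]
   so D = (3, 12)

A = (15, 0)
D = (3, 12)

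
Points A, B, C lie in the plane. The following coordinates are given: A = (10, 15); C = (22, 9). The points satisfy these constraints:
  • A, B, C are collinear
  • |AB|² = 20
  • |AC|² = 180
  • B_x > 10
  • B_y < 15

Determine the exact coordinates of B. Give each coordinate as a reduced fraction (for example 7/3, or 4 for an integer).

B = (14, 13)

1. B_x = 14  [[A, B, C are collinear ⇒ -6x-12y+240=0] ∩ [|B−(10, 15)|²=20]]
2. B_y = 13  [[A, B, C are collinear ⇒ -6x-12y+240=0] ∩ [|B−(10, 15)|²=20]]
   so B = (14, 13)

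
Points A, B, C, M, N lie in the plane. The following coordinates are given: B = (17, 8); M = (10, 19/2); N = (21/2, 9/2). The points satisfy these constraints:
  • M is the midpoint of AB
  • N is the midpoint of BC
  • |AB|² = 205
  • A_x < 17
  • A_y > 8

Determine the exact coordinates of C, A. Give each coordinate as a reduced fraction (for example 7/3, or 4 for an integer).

1. A_x = 3  [A = 2·M−B = 2·(10, 19/2)−(17, 8)]
2. A_y = 11  [A = 2·M−B = 2·(10, 19/2)−(17, 8)]
   so A = (3, 11)
3. C_x = 4  [C = 2·N−B = 2·(21/2, 9/2)−(17, 8)]
4. C_y = 1  [C = 2·N−B = 2·(21/2, 9/2)−(17, 8)]
   so C = (4, 1)

C = (4, 1)
A = (3, 11)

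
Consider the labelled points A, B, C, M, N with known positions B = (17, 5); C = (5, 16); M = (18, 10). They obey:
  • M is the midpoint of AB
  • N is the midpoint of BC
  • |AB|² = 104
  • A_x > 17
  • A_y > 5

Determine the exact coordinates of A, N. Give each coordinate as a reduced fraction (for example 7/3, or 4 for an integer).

A = (19, 15)
N = (11, 21/2)

1. A_x = 19  [A = 2·M−B = 2·(18, 10)−(17, 5)]
2. A_y = 15  [A = 2·M−B = 2·(18, 10)−(17, 5)]
   so A = (19, 15)
3. N_x = 11  [2·N = B+C = (17, 5)+(5, 16)]
4. N_y = 21/2  [2·N = B+C = (17, 5)+(5, 16)]
   so N = (11, 21/2)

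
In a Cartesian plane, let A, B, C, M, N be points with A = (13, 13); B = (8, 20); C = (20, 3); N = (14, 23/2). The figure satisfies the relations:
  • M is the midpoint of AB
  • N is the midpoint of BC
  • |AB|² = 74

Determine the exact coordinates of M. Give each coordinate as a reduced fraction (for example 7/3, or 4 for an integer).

1. M_x = 21/2  [2·M = A+B = (13, 13)+(8, 20)]
2. M_y = 33/2  [2·M = A+B = (13, 13)+(8, 20)]
   so M = (21/2, 33/2)

M = (21/2, 33/2)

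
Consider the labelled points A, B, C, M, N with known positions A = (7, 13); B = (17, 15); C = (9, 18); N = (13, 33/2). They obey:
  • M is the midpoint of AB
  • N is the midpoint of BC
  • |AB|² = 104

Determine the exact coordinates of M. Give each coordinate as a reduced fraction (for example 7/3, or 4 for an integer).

1. M_x = 12  [2·M = A+B = (7, 13)+(17, 15)]
2. M_y = 14  [2·M = A+B = (7, 13)+(17, 15)]
   so M = (12, 14)

M = (12, 14)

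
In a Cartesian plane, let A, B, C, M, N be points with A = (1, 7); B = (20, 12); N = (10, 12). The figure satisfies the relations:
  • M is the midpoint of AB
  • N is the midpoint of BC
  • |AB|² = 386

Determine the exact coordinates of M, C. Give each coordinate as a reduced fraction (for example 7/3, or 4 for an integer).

M = (21/2, 19/2)
C = (0, 12)

1. M_x = 21/2  [2·M = A+B = (1, 7)+(20, 12)]
2. M_y = 19/2  [2·M = A+B = (1, 7)+(20, 12)]
   so M = (21/2, 19/2)
3. C_x = 0  [C = 2·N−B = 2·(10, 12)−(20, 12)]
4. C_y = 12  [C = 2·N−B = 2·(10, 12)−(20, 12)]
   so C = (0, 12)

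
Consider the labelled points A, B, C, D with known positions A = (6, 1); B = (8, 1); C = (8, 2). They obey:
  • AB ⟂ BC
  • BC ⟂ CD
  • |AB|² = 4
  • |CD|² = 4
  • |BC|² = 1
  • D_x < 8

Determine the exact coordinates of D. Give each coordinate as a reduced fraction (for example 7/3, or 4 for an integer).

1. D_x = 6  [[BC ⟂ CD ⇒ 1y-2=0] ∩ [|D−(8, 2)|²=4]]
2. D_y = 2  [[BC ⟂ CD ⇒ 1y-2=0] ∩ [|D−(8, 2)|²=4]]
   so D = (6, 2)

D = (6, 2)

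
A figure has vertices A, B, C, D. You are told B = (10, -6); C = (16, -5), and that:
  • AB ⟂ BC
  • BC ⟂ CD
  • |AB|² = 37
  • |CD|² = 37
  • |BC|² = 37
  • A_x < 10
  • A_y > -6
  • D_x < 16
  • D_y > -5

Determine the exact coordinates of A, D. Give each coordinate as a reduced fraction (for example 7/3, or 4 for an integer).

1. A_x = 9  [[AB ⟂ BC ⇒ -6x-1y+54=0] ∩ [|A−(10, -6)|²=37]]
2. A_y = 0  [[AB ⟂ BC ⇒ -6x-1y+54=0] ∩ [|A−(10, -6)|²=37]]
   so A = (9, 0)
3. D_x = 15  [[BC ⟂ CD ⇒ 6x+1y-91=0] ∩ [|D−(16, -5)|²=37]]
4. D_y = 1  [[BC ⟂ CD ⇒ 6x+1y-91=0] ∩ [|D−(16, -5)|²=37]]
   so D = (15, 1)

A = (9, 0)
D = (15, 1)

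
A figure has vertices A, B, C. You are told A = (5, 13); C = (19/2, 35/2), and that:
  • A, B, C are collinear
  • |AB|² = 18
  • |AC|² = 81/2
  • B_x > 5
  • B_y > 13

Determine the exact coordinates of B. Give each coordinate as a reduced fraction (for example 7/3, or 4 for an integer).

B = (8, 16)

1. B_x = 8  [[A, B, C are collinear ⇒ 9/2x-9/2y+36=0] ∩ [|B−(5, 13)|²=18]]
2. B_y = 16  [[A, B, C are collinear ⇒ 9/2x-9/2y+36=0] ∩ [|B−(5, 13)|²=18]]
   so B = (8, 16)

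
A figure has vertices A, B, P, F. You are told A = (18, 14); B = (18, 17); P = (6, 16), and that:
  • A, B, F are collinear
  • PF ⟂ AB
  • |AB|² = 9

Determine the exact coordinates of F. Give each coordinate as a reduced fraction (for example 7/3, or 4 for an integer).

F = (18, 16)

1. F_x = 18  [[A, B, F are collinear ⇒ -3x+54=0] ∩ [PF ⟂ AB ⇒ 3y-48=0]]
2. F_y = 16  [[A, B, F are collinear ⇒ -3x+54=0] ∩ [PF ⟂ AB ⇒ 3y-48=0]]
   so F = (18, 16)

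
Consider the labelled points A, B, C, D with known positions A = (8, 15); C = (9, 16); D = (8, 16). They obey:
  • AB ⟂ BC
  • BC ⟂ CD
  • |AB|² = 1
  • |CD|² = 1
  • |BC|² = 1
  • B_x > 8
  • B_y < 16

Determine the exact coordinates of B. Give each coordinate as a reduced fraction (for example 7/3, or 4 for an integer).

1. B_x = 9  [[BC ⟂ CD ⇒ 1x-9=0] ∩ [|B−(8, 15)|²=1]]
2. B_y = 15  [[BC ⟂ CD ⇒ 1x-9=0] ∩ [|B−(8, 15)|²=1]]
   so B = (9, 15)

B = (9, 15)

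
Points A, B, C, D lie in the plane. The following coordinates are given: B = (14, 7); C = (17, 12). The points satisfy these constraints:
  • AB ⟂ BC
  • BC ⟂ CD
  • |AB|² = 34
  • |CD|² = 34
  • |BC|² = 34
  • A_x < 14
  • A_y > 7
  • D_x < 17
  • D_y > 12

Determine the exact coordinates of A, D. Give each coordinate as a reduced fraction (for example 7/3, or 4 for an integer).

A = (9, 10)
D = (12, 15)

1. A_x = 9  [[AB ⟂ BC ⇒ -3x-5y+77=0] ∩ [|A−(14, 7)|²=34]]
2. A_y = 10  [[AB ⟂ BC ⇒ -3x-5y+77=0] ∩ [|A−(14, 7)|²=34]]
   so A = (9, 10)
3. D_x = 12  [[BC ⟂ CD ⇒ 3x+5y-111=0] ∩ [|D−(17, 12)|²=34]]
4. D_y = 15  [[BC ⟂ CD ⇒ 3x+5y-111=0] ∩ [|D−(17, 12)|²=34]]
   so D = (12, 15)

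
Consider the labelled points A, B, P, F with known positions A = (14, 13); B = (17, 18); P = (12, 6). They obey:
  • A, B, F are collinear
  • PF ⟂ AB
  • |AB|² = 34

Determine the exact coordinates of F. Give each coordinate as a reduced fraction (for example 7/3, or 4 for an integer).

1. F_x = 353/34  [[A, B, F are collinear ⇒ -5x+3y+31=0] ∩ [PF ⟂ AB ⇒ 3x+5y-66=0]]
2. F_y = 237/34  [[A, B, F are collinear ⇒ -5x+3y+31=0] ∩ [PF ⟂ AB ⇒ 3x+5y-66=0]]
   so F = (353/34, 237/34)

F = (353/34, 237/34)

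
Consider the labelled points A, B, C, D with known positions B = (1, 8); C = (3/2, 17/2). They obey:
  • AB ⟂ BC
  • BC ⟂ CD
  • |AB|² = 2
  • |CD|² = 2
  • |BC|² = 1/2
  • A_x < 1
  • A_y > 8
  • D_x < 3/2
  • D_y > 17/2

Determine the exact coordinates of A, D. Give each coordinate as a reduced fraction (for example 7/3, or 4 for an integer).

1. A_x = 0  [[AB ⟂ BC ⇒ -1/2x-1/2y+9/2=0] ∩ [|A−(1, 8)|²=2]]
2. A_y = 9  [[AB ⟂ BC ⇒ -1/2x-1/2y+9/2=0] ∩ [|A−(1, 8)|²=2]]
   so A = (0, 9)
3. D_x = 1/2  [[BC ⟂ CD ⇒ 1/2x+1/2y-5=0] ∩ [|D−(3/2, 17/2)|²=2]]
4. D_y = 19/2  [[BC ⟂ CD ⇒ 1/2x+1/2y-5=0] ∩ [|D−(3/2, 17/2)|²=2]]
   so D = (1/2, 19/2)

A = (0, 9)
D = (1/2, 19/2)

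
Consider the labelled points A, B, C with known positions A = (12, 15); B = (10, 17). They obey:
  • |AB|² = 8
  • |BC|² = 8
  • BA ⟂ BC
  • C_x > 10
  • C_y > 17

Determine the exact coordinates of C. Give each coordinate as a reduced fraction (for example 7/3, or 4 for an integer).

C = (12, 19)

1. C_x = 12  [[BA ⟂ BC ⇒ 2x-2y+14=0] ∩ [|C−(10, 17)|²=8]]
2. C_y = 19  [[BA ⟂ BC ⇒ 2x-2y+14=0] ∩ [|C−(10, 17)|²=8]]
   so C = (12, 19)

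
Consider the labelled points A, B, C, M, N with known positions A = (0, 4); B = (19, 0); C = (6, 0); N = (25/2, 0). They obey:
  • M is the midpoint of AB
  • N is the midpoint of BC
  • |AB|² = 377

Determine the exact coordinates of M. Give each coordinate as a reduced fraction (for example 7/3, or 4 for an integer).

1. M_x = 19/2  [2·M = A+B = (0, 4)+(19, 0)]
2. M_y = 2  [2·M = A+B = (0, 4)+(19, 0)]
   so M = (19/2, 2)

M = (19/2, 2)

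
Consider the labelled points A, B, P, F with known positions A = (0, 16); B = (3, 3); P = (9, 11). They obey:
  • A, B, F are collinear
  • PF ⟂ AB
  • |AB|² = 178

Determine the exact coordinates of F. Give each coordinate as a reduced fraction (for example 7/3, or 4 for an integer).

F = (138/89, 826/89)

1. F_x = 138/89  [[A, B, F are collinear ⇒ 13x+3y-48=0] ∩ [PF ⟂ AB ⇒ 3x-13y+116=0]]
2. F_y = 826/89  [[A, B, F are collinear ⇒ 13x+3y-48=0] ∩ [PF ⟂ AB ⇒ 3x-13y+116=0]]
   so F = (138/89, 826/89)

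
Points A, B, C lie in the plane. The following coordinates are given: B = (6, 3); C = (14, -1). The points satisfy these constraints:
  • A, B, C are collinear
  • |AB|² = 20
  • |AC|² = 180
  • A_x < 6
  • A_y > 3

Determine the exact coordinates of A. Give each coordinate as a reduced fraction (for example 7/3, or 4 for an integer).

A = (2, 5)

1. A_x = 2  [[A, B, C are collinear ⇒ 4x+8y-48=0] ∩ [|A−(6, 3)|²=20]]
2. A_y = 5  [[A, B, C are collinear ⇒ 4x+8y-48=0] ∩ [|A−(6, 3)|²=20]]
   so A = (2, 5)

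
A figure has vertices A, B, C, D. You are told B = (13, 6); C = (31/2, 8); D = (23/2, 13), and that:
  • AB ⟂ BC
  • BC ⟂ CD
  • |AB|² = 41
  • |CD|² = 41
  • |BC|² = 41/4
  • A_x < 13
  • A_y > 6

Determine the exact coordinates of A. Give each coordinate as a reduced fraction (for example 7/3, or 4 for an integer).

A = (9, 11)

1. A_x = 9  [[AB ⟂ BC ⇒ -5/2x-2y+89/2=0] ∩ [|A−(13, 6)|²=41]]
2. A_y = 11  [[AB ⟂ BC ⇒ -5/2x-2y+89/2=0] ∩ [|A−(13, 6)|²=41]]
   so A = (9, 11)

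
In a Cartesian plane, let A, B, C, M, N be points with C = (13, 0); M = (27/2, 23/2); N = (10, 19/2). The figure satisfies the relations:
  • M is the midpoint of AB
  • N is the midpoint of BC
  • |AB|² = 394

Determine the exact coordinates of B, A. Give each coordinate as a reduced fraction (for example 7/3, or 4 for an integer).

1. B_x = 7  [B = 2·N−C = 2·(10, 19/2)−(13, 0)]
2. B_y = 19  [B = 2·N−C = 2·(10, 19/2)−(13, 0)]
   so B = (7, 19)
3. A_x = 20  [A = 2·M−B = 2·(27/2, 23/2)−(7, 19)]
4. A_y = 4  [A = 2·M−B = 2·(27/2, 23/2)−(7, 19)]
   so A = (20, 4)

B = (7, 19)
A = (20, 4)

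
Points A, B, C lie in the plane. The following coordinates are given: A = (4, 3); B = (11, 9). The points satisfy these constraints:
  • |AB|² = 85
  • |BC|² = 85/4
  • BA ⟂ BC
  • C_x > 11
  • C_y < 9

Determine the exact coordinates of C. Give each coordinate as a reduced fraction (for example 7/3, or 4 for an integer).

1. C_x = 14  [[BA ⟂ BC ⇒ -7x-6y+131=0] ∩ [|C−(11, 9)|²=85/4]]
2. C_y = 11/2  [[BA ⟂ BC ⇒ -7x-6y+131=0] ∩ [|C−(11, 9)|²=85/4]]
   so C = (14, 11/2)

C = (14, 11/2)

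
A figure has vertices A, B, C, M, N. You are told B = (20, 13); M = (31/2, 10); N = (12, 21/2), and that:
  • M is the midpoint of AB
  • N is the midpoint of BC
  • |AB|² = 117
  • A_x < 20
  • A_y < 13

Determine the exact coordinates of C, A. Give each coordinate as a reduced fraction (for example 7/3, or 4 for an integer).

1. A_x = 11  [A = 2·M−B = 2·(31/2, 10)−(20, 13)]
2. A_y = 7  [A = 2·M−B = 2·(31/2, 10)−(20, 13)]
   so A = (11, 7)
3. C_x = 4  [C = 2·N−B = 2·(12, 21/2)−(20, 13)]
4. C_y = 8  [C = 2·N−B = 2·(12, 21/2)−(20, 13)]
   so C = (4, 8)

C = (4, 8)
A = (11, 7)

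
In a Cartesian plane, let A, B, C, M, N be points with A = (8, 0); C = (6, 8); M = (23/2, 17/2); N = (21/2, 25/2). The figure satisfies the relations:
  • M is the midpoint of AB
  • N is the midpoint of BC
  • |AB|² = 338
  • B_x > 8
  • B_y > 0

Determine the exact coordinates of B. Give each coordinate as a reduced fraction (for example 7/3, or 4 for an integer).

1. B_x = 15  [B = 2·M−A = 2·(23/2, 17/2)−(8, 0)]
2. B_y = 17  [B = 2·M−A = 2·(23/2, 17/2)−(8, 0)]
   so B = (15, 17)

B = (15, 17)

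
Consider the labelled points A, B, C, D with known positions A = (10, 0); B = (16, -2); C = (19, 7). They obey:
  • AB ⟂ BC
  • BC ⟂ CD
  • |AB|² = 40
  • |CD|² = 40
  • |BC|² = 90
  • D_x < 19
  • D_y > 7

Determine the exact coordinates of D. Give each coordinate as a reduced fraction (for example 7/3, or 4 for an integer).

D = (13, 9)

1. D_x = 13  [[BC ⟂ CD ⇒ 3x+9y-120=0] ∩ [|D−(19, 7)|²=40]]
2. D_y = 9  [[BC ⟂ CD ⇒ 3x+9y-120=0] ∩ [|D−(19, 7)|²=40]]
   so D = (13, 9)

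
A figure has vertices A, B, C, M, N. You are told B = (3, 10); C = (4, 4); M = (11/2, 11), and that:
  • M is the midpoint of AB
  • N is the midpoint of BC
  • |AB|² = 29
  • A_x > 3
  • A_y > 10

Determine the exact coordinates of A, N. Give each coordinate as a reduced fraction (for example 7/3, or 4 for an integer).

1. A_x = 8  [A = 2·M−B = 2·(11/2, 11)−(3, 10)]
2. A_y = 12  [A = 2·M−B = 2·(11/2, 11)−(3, 10)]
   so A = (8, 12)
3. N_x = 7/2  [2·N = B+C = (3, 10)+(4, 4)]
4. N_y = 7  [2·N = B+C = (3, 10)+(4, 4)]
   so N = (7/2, 7)

A = (8, 12)
N = (7/2, 7)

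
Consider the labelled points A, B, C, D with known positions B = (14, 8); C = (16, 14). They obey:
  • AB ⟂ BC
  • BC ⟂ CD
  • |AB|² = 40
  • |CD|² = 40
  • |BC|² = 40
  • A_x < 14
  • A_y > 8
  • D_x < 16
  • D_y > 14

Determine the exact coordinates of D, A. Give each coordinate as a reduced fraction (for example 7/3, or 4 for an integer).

1. D_x = 10  [[BC ⟂ CD ⇒ 2x+6y-116=0] ∩ [|D−(16, 14)|²=40]]
2. D_y = 16  [[BC ⟂ CD ⇒ 2x+6y-116=0] ∩ [|D−(16, 14)|²=40]]
   so D = (10, 16)
3. A_x = 8  [[AB ⟂ BC ⇒ -2x-6y+76=0] ∩ [|A−(14, 8)|²=40]]
4. A_y = 10  [[AB ⟂ BC ⇒ -2x-6y+76=0] ∩ [|A−(14, 8)|²=40]]
   so A = (8, 10)

D = (10, 16)
A = (8, 10)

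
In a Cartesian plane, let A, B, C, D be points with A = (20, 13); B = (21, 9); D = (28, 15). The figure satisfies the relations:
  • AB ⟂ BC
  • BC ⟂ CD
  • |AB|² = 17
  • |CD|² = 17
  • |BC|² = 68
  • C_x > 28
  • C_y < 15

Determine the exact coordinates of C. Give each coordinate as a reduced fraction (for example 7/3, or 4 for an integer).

C = (29, 11)

1. C_x = 29  [[AB ⟂ BC ⇒ 1x-4y+15=0] ∩ [|C−(28, 15)|²=17]]
2. C_y = 11  [[AB ⟂ BC ⇒ 1x-4y+15=0] ∩ [|C−(28, 15)|²=17]]
   so C = (29, 11)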